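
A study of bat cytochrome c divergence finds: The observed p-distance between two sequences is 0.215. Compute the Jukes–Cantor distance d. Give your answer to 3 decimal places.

0.253

d = −(3/4) ln(1 − 4p/3) = −0.75 ln(1 − 0.286667) = −0.75 ln(0.713333)
  = −0.75 × (-0.337807) = 0.253355 substitutions/site.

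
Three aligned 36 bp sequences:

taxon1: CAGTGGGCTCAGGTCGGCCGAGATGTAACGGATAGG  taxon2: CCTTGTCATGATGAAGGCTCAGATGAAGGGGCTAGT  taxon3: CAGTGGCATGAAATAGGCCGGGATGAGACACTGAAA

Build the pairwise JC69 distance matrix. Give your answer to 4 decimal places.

d(taxon1,taxon2) = 0.6735, d(taxon1,taxon3) = 0.6082, d(taxon2,taxon3) = 0.8240

taxon1–taxon2: 16/36 sites differ → p ≈ 0.444444, d = −0.75 ln(1 − 0.592592) = 0.673455 ≈ 0.6735.
taxon1–taxon3: 15/36 sites differ → p ≈ 0.416667, d = −0.75 ln(1 − 0.555556) = 0.608198 ≈ 0.6082.
taxon2–taxon3: 18/36 sites differ → p = 0.5, d = −0.75 ln(1 − 0.666667) = 0.823960 ≈ 0.8240.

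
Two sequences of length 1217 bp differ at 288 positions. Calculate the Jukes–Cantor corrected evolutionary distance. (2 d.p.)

0.28

p = 288/1217 ≈ 0.236647.
d = −(3/4) ln(1 − 4p/3) = −0.75 ln(1 − 0.315529) = −0.75 ln(0.684471)
  = −0.75 × (-0.379109) = 0.284332 substitutions/site.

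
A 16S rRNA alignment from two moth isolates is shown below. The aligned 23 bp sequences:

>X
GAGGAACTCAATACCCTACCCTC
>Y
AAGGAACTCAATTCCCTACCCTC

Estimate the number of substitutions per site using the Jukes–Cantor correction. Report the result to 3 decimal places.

0.092

The sequences differ at 2 of 23 sites (1, 13), so p = 2/23 ≈ 0.086957.
d = −(3/4) ln(1 − 4p/3) = −0.75 ln(1 − 0.115943) = −0.75 ln(0.884057)
  = −0.75 × (-0.123234) = 0.092426 substitutions/site.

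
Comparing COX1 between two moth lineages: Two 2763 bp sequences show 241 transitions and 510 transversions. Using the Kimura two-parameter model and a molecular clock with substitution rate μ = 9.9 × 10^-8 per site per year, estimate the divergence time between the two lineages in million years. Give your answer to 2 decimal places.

1.70

P = 241/2763 ≈ 0.087224 and Q = 510/2763 ≈ 0.184582.
Under the Kimura two-parameter model, d = −½ ln(1 − 2P − Q) − ¼ ln(1 − 2Q).
1 − 2P − Q = 0.64097, giving −½ ln(0.64097) = 0.222386.
1 − 2Q = 0.630836, giving −¼ ln(0.630836) = 0.115177.
d = 0.222386 + 0.115177 = 0.337563.
Under a molecular clock d = 2μt, so t = d/(2μ) = 0.337563 / (2 × 9.9 × 10^-8) = 1.70 million years.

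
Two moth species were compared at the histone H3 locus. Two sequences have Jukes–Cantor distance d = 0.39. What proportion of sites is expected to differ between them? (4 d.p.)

0.3041

p = (3/4)(1 − e^(−4d/3)) = 0.75 × (1 − e^(-0.52)) = 0.75 × (1 − 0.594521) = 0.304109.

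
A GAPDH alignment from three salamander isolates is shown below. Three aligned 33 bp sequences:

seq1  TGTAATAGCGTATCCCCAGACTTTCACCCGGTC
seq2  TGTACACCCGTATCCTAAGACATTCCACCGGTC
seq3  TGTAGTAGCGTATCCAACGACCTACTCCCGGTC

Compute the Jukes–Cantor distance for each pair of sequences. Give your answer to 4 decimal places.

d(seq1,seq2) = 0.3390, d(seq1,seq3) = 0.2493, d(seq2,seq3) = 0.3882

seq1–seq2: 9/33 sites differ → p ≈ 0.272727, d = −0.75 ln(1 − 0.363636) = 0.338988 ≈ 0.3390.
seq1–seq3: 7/33 sites differ → p ≈ 0.212121, d = −0.75 ln(1 − 0.282828) = 0.249330 ≈ 0.2493.
seq2–seq3: 10/33 sites differ → p ≈ 0.30303, d = −0.75 ln(1 − 0.40404) = 0.388186 ≈ 0.3882.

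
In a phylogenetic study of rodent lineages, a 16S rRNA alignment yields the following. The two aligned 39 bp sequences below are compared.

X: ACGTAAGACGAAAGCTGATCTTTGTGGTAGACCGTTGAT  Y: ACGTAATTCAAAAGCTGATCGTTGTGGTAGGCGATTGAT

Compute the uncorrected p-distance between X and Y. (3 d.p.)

0.179

The sequences differ at 7 of 39 positions (sites 7, 8, 10, 21, 31, 33, 34).
p = 7/39 = 0.179487… ≈ 0.179 (to 3 d.p.).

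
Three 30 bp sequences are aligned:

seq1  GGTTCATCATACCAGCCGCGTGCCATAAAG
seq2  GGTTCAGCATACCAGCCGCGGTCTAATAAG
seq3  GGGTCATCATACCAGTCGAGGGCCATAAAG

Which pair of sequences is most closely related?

seq1–seq2: 6/30 differ, p = 0.200, d = 0.233.
seq1–seq3: 4/30 differ, p = 0.133, d = 0.147.
seq2–seq3: 8/30 differ, p = 0.267, d = 0.330.
The smallest distance is between seq1 and seq3.

seq1 and seq3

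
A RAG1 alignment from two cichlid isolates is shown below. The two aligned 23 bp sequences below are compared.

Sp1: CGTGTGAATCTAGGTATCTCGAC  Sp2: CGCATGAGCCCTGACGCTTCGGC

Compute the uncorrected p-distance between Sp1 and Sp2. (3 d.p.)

0.522

The sequences differ at 12 of 23 positions.
p = 12/23 = 0.521739… ≈ 0.522 (to 3 d.p.).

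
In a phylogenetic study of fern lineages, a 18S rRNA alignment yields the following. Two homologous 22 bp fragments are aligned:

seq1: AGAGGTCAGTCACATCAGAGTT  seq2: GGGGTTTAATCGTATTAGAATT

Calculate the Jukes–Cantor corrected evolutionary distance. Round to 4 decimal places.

The sequences differ at 9 of 22 sites (1, 3, 5, 7, 9, 12, 13, 16, 20), so p = 9/22 ≈ 0.409091.
d = −(3/4) ln(1 − 4p/3) = −0.75 ln(1 − 0.545455) = −0.75 ln(0.454545)
  = −0.75 × (-0.788458) = 0.591344 substitutions/site.

0.5913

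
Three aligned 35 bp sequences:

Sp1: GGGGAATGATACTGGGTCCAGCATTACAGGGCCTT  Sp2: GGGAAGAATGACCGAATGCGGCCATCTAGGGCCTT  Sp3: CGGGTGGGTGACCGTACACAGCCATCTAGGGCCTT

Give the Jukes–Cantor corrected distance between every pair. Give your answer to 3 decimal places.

d(Sp1,Sp2) = 0.635, d(Sp1,Sp3) = 0.635, d(Sp2,Sp3) = 0.315

Sp1–Sp2: 15/35 sites differ → p ≈ 0.428571, d = −0.75 ln(1 − 0.571428) = 0.635472 ≈ 0.635.
Sp1–Sp3: 15/35 sites differ → p ≈ 0.428571, d = −0.75 ln(1 − 0.571428) = 0.635472 ≈ 0.635.
Sp2–Sp3: 9/35 sites differ → p ≈ 0.257143, d = −0.75 ln(1 − 0.342857) = 0.314890 ≈ 0.315.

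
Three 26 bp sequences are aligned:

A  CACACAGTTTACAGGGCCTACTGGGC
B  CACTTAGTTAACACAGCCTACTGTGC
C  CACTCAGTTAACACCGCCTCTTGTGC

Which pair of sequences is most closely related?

A–B: 6/26 differ, p = 0.231, d = 0.276.
A–C: 7/26 differ, p = 0.269, d = 0.334.
B–C: 4/26 differ, p = 0.154, d = 0.172.
The smallest distance is between B and C.

B and C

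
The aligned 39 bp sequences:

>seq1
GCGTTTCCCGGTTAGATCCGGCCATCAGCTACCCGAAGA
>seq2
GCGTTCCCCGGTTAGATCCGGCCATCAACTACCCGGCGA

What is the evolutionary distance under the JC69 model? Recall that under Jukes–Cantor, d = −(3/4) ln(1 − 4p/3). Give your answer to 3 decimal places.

The sequences differ at 4 of 39 sites (6, 28, 36, 37), so p = 4/39 ≈ 0.102564.
d = −(3/4) ln(1 − 4p/3) = −0.75 ln(1 − 0.136752) = −0.75 ln(0.863248)
  = −0.75 × (-0.147053) = 0.110290 substitutions/site.

0.110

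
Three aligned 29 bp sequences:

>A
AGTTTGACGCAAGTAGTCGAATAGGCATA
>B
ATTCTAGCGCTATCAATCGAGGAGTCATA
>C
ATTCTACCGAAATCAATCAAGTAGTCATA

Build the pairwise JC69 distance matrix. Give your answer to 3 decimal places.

d(A,B) = 0.529, d(A,C) = 0.529, d(B,C) = 0.196

A–B: 11/29 sites differ → p ≈ 0.37931, d = −0.75 ln(1 − 0.505747) = 0.528531 ≈ 0.529.
A–C: 11/29 sites differ → p ≈ 0.37931, d = −0.75 ln(1 − 0.505747) = 0.528531 ≈ 0.529.
B–C: 5/29 sites differ → p ≈ 0.172414, d = −0.75 ln(1 − 0.229885) = 0.195912 ≈ 0.196.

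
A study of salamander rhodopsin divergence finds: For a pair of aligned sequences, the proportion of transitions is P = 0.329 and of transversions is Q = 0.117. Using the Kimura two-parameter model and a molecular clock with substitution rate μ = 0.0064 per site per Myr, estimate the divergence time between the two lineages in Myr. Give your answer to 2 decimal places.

63.47

Under the Kimura two-parameter model, d = −½ ln(1 − 2P − Q) − ¼ ln(1 − 2Q).
1 − 2P − Q = 0.225, giving −½ ln(0.225) = 0.745827.
1 − 2Q = 0.766, giving −¼ ln(0.766) = 0.066643.
d = 0.745827 + 0.066643 = 0.812470.
Under a molecular clock d = 2μt, so t = d/(2μ) = 0.812470 / (2 × 0.0064) = 63.47 Myr.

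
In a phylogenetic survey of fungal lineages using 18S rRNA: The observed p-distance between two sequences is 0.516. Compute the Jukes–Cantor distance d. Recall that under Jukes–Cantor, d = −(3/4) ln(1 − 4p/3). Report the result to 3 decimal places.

0.874

d = −(3/4) ln(1 − 4p/3) = −0.75 ln(1 − 0.688) = −0.75 ln(0.312)
  = −0.75 × (-1.164752) = 0.873564 substitutions/site.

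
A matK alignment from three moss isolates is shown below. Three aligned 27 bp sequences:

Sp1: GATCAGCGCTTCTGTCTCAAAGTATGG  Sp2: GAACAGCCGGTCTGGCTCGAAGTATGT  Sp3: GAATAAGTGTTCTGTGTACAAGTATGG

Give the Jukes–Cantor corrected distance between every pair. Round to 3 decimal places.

d(Sp1,Sp2) = 0.318, d(Sp1,Sp3) = 0.441, d(Sp2,Sp3) = 0.511

Sp1–Sp2: 7/27 sites differ → p ≈ 0.259259, d = −0.75 ln(1 − 0.345679) = 0.318118 ≈ 0.318.
Sp1–Sp3: 9/27 sites differ → p ≈ 0.333333, d = −0.75 ln(1 − 0.444444) = 0.440839 ≈ 0.441.
Sp2–Sp3: 10/27 sites differ → p ≈ 0.37037, d = −0.75 ln(1 − 0.493827) = 0.510658 ≈ 0.511.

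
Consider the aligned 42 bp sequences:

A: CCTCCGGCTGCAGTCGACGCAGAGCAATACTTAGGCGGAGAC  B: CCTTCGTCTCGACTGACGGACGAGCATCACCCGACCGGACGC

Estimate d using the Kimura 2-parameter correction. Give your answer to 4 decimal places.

0.7611

Of 42 sites, 8 differences are transitions and 12 are transversions, so P = 8/42 ≈ 0.190476 and Q = 12/42 ≈ 0.285714.
Under the Kimura two-parameter model, d = −½ ln(1 − 2P − Q) − ¼ ln(1 − 2Q).
1 − 2P − Q = 0.333334, giving −½ ln(0.333334) = 0.549305.
1 − 2Q = 0.428572, giving −¼ ln(0.428572) = 0.211824.
d = 0.549305 + 0.211824 = 0.761129.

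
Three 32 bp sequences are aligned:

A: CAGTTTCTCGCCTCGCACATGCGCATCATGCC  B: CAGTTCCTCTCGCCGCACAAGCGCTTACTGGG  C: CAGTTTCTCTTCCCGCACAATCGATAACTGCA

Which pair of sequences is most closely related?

A–B: 10/32 differ, p = 0.313, d = 0.404.
A–C: 11/32 differ, p = 0.344, d = 0.460.
B–C: 8/32 differ, p = 0.250, d = 0.304.
The smallest distance is between B and C.

B and C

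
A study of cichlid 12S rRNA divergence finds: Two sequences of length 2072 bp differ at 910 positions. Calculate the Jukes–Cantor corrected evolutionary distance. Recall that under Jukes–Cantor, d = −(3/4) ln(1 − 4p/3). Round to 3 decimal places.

0.661

p = 910/2072 ≈ 0.439189.
d = −(3/4) ln(1 − 4p/3) = −0.75 ln(1 − 0.585585) = −0.75 ln(0.414415)
  = −0.75 × (-0.880887) = 0.660665 substitutions/site.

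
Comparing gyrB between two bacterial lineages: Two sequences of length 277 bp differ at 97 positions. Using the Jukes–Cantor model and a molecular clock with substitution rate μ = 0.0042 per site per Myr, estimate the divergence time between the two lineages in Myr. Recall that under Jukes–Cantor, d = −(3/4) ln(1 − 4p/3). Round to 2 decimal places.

56.17

p = 97/277 ≈ 0.350181.
d = −(3/4) ln(1 − 4p/3) = −0.75 ln(1 − 0.466908) = −0.75 ln(0.533092)
  = −0.75 × (-0.629061) = 0.471796 substitutions/site.
Under a molecular clock d = 2μt, so t = d/(2μ) = 0.471796 / (2 × 0.0042) = 56.17 Myr.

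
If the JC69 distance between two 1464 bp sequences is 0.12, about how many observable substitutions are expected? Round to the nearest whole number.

Invert JC69: p = (3/4)(1 − e^(−4d/3)) = 0.75 × (1 − e^(-0.16)) = 0.75 × (1 − 0.852144) = 0.110892.
Expected differing sites = pL ≈ 0.110892 × 1464 = 162.345888 ≈ 162.

162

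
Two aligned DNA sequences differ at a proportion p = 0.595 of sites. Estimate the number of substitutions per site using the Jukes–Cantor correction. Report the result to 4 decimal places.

1.1825

d = −(3/4) ln(1 − 4p/3) = −0.75 ln(1 − 0.793333) = −0.75 ln(0.206667)
  = −0.75 × (-1.576646) = 1.182485 substitutions/site.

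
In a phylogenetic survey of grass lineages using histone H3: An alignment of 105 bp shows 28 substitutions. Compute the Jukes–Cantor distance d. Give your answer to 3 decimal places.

p = 28/105 ≈ 0.266667.
d = −(3/4) ln(1 − 4p/3) = −0.75 ln(1 − 0.355556) = −0.75 ln(0.644444)
  = −0.75 × (-0.439367) = 0.329525 substitutions/site.

0.330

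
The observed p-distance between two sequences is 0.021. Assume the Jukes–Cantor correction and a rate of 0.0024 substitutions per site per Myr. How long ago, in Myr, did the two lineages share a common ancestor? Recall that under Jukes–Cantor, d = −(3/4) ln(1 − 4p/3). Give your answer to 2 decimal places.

d = −(3/4) ln(1 − 4p/3) = −0.75 ln(1 − 0.028) = −0.75 ln(0.972)
  = −0.75 × (-0.028399) = 0.021299 substitutions/site.
Under a molecular clock d = 2μt, so t = d/(2μ) = 0.021299 / (2 × 0.0024) = 4.44 Myr.

4.44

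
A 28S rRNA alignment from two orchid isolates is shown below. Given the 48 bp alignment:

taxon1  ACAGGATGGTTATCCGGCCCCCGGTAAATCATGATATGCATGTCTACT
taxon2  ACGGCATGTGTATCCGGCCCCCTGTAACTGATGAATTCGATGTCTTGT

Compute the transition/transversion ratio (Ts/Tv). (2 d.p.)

Transitions are A↔G and C↔T; transversions are all other mismatches.
Transitions: 1. Transversions: 12.
R = 1/12 = 0.083333… ≈ 0.08 (to 2 d.p.).

0.08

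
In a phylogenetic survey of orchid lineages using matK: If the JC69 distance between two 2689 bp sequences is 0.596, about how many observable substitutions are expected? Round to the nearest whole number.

1106

Invert JC69: p = (3/4)(1 − e^(−4d/3)) = 0.75 × (1 − e^(-0.794667)) = 0.75 × (1 − 0.451732) = 0.411201.
Expected differing sites = pL ≈ 0.411201 × 2689 = 1105.719489 ≈ 1106.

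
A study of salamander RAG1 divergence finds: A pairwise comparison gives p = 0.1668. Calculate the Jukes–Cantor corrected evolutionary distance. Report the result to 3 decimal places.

0.189

d = −(3/4) ln(1 − 4p/3) = −0.75 ln(1 − 0.2224) = −0.75 ln(0.7776)
  = −0.75 × (-0.251543) = 0.188657 substitutions/site.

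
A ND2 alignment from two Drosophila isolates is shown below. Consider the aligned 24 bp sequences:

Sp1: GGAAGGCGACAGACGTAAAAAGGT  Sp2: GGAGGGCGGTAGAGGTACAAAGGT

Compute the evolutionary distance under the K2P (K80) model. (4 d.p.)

Of 24 sites, 3 differences are transitions and 2 are transversions, so P = 3/24 = 0.125 and Q = 2/24 ≈ 0.083333.
Under the Kimura two-parameter model, d = −½ ln(1 − 2P − Q) − ¼ ln(1 − 2Q).
1 − 2P − Q = 0.666667, giving −½ ln(0.666667) = 0.202732.
1 − 2Q = 0.833334, giving −¼ ln(0.833334) = 0.045580.
d = 0.202732 + 0.045580 = 0.248312.

0.2483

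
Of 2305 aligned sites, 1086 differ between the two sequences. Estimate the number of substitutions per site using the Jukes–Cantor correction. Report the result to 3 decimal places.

0.742

p = 1086/2305 ≈ 0.47115.
d = −(3/4) ln(1 − 4p/3) = −0.75 ln(1 − 0.6282) = −0.75 ln(0.3718)
  = −0.75 × (-0.989399) = 0.742049 substitutions/site.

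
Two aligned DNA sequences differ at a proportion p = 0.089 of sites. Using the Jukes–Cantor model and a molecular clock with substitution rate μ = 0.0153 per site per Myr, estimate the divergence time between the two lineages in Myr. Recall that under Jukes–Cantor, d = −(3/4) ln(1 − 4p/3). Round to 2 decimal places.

d = −(3/4) ln(1 − 4p/3) = −0.75 ln(1 − 0.118667) = −0.75 ln(0.881333)
  = −0.75 × (-0.126320) = 0.094740 substitutions/site.
Under a molecular clock d = 2μt, so t = d/(2μ) = 0.094740 / (2 × 0.0153) = 3.10 Myr.

3.10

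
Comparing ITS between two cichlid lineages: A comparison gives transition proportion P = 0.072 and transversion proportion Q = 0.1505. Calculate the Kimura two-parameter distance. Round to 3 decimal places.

0.264

Under the Kimura two-parameter model, d = −½ ln(1 − 2P − Q) − ¼ ln(1 − 2Q).
1 − 2P − Q = 0.7055, giving −½ ln(0.7055) = 0.174424.
1 − 2Q = 0.699, giving −¼ ln(0.699) = 0.089526.
d = 0.174424 + 0.089526 = 0.263950.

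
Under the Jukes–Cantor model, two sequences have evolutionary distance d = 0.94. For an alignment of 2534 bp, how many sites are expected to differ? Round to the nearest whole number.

1358

Invert JC69: p = (3/4)(1 − e^(−4d/3)) = 0.75 × (1 − e^(-1.253333)) = 0.75 × (1 − 0.285551) = 0.535837.
Expected differing sites = pL ≈ 0.535837 × 2534 = 1357.810958 ≈ 1358.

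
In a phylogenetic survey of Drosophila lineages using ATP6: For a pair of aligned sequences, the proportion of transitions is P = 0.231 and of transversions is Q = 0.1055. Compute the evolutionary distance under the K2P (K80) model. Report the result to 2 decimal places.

Under the Kimura two-parameter model, d = −½ ln(1 − 2P − Q) − ¼ ln(1 − 2Q).
1 − 2P − Q = 0.4325, giving −½ ln(0.4325) = 0.419086.
1 − 2Q = 0.789, giving −¼ ln(0.789) = 0.059247.
d = 0.419086 + 0.059247 = 0.478333.

0.48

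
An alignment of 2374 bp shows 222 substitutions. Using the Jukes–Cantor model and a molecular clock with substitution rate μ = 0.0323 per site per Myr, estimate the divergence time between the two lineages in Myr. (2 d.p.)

p = 222/2374 ≈ 0.093513.
d = −(3/4) ln(1 − 4p/3) = −0.75 ln(1 − 0.124684) = −0.75 ln(0.875316)
  = −0.75 × (-0.133170) = 0.099878 substitutions/site.
Under a molecular clock d = 2μt, so t = d/(2μ) = 0.099878 / (2 × 0.0323) = 1.55 Myr.

1.55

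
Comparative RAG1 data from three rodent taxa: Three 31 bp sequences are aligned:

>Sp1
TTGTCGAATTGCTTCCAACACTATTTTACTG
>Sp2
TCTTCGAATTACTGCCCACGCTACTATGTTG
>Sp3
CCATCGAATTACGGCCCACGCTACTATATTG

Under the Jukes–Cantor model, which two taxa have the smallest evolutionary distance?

Sp1–Sp2: 10/31 differ, p = 0.323, d = 0.422.
Sp1–Sp3: 11/31 differ, p = 0.355, d = 0.481.
Sp2–Sp3: 4/31 differ, p = 0.129, d = 0.142.
The smallest distance is between Sp2 and Sp3.

Sp2 and Sp3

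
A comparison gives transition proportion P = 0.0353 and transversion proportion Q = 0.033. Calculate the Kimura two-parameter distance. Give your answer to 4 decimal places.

0.0718

Under the Kimura two-parameter model, d = −½ ln(1 − 2P − Q) − ¼ ln(1 − 2Q).
1 − 2P − Q = 0.8964, giving −½ ln(0.8964) = 0.054684.
1 − 2Q = 0.934, giving −¼ ln(0.934) = 0.017070.
d = 0.054684 + 0.017070 = 0.071754.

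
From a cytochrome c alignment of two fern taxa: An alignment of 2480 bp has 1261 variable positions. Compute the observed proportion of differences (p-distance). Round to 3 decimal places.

0.508

p = 1261/2480 = 0.508467… ≈ 0.508 (to 3 d.p.).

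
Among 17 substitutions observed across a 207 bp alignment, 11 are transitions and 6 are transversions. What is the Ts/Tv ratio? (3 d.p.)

R = 11/6 = 1.833333… ≈ 1.833 (to 3 d.p.).

1.833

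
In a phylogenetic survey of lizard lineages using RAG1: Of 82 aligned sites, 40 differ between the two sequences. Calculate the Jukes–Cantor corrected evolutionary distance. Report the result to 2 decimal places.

p = 40/82 ≈ 0.487805.
d = −(3/4) ln(1 − 4p/3) = −0.75 ln(1 − 0.650407) = −0.75 ln(0.349593)
  = −0.75 × (-1.050986) = 0.788240 substitutions/site.

0.79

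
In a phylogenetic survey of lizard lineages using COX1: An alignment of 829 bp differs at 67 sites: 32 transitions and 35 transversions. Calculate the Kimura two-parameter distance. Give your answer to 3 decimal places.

P = 32/829 ≈ 0.038601 and Q = 35/829 ≈ 0.04222.
Under the Kimura two-parameter model, d = −½ ln(1 − 2P − Q) − ¼ ln(1 − 2Q).
1 − 2P − Q = 0.880578, giving −½ ln(0.880578) = 0.063588.
1 − 2Q = 0.91556, giving −¼ ln(0.91556) = 0.022055.
d = 0.063588 + 0.022055 = 0.085643.

0.086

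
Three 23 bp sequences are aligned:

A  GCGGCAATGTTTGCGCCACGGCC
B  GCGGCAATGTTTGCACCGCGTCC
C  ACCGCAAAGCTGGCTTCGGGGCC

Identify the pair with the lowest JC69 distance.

A and B

A–B: 3/23 differ, p = 0.130, d = 0.143.
A–C: 9/23 differ, p = 0.391, d = 0.553.
B–C: 9/23 differ, p = 0.391, d = 0.553.
The smallest distance is between A and B.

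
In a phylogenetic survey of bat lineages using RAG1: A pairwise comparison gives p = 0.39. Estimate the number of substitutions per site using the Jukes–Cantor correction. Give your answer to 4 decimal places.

d = −(3/4) ln(1 − 4p/3) = −0.75 ln(1 − 0.52) = −0.75 ln(0.48)
  = −0.75 × (-0.733969) = 0.550477 substitutions/site.

0.5505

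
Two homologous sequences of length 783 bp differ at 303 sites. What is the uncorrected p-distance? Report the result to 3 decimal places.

0.387

p = 303/783 = 0.386973… ≈ 0.387 (to 3 d.p.).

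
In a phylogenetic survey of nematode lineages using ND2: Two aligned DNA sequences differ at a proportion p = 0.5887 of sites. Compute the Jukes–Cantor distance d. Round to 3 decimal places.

1.153

d = −(3/4) ln(1 − 4p/3) = −0.75 ln(1 − 0.784933) = −0.75 ln(0.215067)
  = −0.75 × (-1.536806) = 1.152605 substitutions/site.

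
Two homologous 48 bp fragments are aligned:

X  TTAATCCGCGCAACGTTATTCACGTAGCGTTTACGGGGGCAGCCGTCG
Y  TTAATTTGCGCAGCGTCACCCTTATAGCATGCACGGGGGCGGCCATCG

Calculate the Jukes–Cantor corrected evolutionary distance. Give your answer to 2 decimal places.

The sequences differ at 14 of 48 sites, so p = 14/48 ≈ 0.291667.
d = −(3/4) ln(1 − 4p/3) = −0.75 ln(1 − 0.388889) = −0.75 ln(0.611111)
  = −0.75 × (-0.492477) = 0.369358 substitutions/site.

0.37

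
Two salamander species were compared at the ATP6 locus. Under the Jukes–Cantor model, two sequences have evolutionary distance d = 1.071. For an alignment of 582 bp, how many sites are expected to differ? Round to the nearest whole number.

332

Invert JC69: p = (3/4)(1 − e^(−4d/3)) = 0.75 × (1 − e^(-1.428)) = 0.75 × (1 − 0.239788) = 0.570159.
Expected differing sites = pL ≈ 0.570159 × 582 = 331.832538 ≈ 332.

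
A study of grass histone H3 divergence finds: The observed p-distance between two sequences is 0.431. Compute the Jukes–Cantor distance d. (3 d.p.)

d = −(3/4) ln(1 − 4p/3) = −0.75 ln(1 − 0.574667) = −0.75 ln(0.425333)
  = −0.75 × (-0.854883) = 0.641162 substitutions/site.

0.641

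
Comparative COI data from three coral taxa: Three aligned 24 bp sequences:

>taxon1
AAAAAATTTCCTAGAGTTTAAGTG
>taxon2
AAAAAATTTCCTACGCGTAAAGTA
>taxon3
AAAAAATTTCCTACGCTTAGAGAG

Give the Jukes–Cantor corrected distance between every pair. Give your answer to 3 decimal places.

taxon1–taxon2: 6/24 sites differ → p = 0.25, d = −0.75 ln(1 − 0.333333) = 0.304098 ≈ 0.304.
taxon1–taxon3: 6/24 sites differ → p = 0.25, d = −0.75 ln(1 − 0.333333) = 0.304098 ≈ 0.304.
taxon2–taxon3: 4/24 sites differ → p ≈ 0.166667, d = −0.75 ln(1 − 0.222223) = 0.188487 ≈ 0.188.

d(taxon1,taxon2) = 0.304, d(taxon1,taxon3) = 0.304, d(taxon2,taxon3) = 0.188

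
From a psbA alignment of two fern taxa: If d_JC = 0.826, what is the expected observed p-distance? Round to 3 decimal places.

0.501

p = (3/4)(1 − e^(−4d/3)) = 0.75 × (1 − e^(-1.101333)) = 0.75 × (1 − 0.332428) = 0.500679.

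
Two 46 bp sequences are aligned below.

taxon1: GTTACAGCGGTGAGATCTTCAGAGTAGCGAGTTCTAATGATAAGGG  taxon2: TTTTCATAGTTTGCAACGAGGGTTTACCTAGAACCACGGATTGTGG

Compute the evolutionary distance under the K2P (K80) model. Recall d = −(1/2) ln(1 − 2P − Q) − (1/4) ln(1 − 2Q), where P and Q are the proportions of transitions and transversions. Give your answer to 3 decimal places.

1.108

Of 46 sites, 4 differences are transitions and 21 are transversions, so P = 4/46 ≈ 0.086957 and Q = 21/46 ≈ 0.456522.
Under the Kimura two-parameter model, d = −½ ln(1 − 2P − Q) − ¼ ln(1 − 2Q).
1 − 2P − Q = 0.369564, giving −½ ln(0.369564) = 0.497716.
1 − 2Q = 0.086956, giving −¼ ln(0.086956) = 0.610588.
d = 0.497716 + 0.610588 = 1.108304.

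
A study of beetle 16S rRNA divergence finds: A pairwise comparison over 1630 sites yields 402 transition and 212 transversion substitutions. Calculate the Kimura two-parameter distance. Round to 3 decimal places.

0.563

P = 402/1630 ≈ 0.246626 and Q = 212/1630 ≈ 0.130061.
Under the Kimura two-parameter model, d = −½ ln(1 − 2P − Q) − ¼ ln(1 − 2Q).
1 − 2P − Q = 0.376687, giving −½ ln(0.376687) = 0.488170.
1 − 2Q = 0.739878, giving −¼ ln(0.739878) = 0.075317.
d = 0.488170 + 0.075317 = 0.563487.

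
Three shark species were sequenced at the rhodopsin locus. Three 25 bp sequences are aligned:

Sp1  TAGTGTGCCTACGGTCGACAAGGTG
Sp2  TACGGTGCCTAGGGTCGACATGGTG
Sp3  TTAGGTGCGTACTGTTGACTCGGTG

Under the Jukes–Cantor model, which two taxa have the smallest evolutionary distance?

Sp1 and Sp2

Sp1–Sp2: 4/25 differ, p = 0.160, d = 0.180.
Sp1–Sp3: 8/25 differ, p = 0.320, d = 0.417.
Sp2–Sp3: 8/25 differ, p = 0.320, d = 0.417.
The smallest distance is between Sp1 and Sp2.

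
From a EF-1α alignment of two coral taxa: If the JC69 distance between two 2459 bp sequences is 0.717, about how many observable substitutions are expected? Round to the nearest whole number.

1135

Invert JC69: p = (3/4)(1 − e^(−4d/3)) = 0.75 × (1 − e^(-0.956)) = 0.75 × (1 − 0.384428) = 0.461679.
Expected differing sites = pL ≈ 0.461679 × 2459 = 1135.268661 ≈ 1135.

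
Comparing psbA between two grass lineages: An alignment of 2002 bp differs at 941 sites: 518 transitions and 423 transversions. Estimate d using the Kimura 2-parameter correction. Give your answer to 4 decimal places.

0.7897

P = 518/2002 ≈ 0.258741 and Q = 423/2002 ≈ 0.211289.
Under the Kimura two-parameter model, d = −½ ln(1 − 2P − Q) − ¼ ln(1 − 2Q).
1 − 2P − Q = 0.271229, giving −½ ln(0.271229) = 0.652396.
1 − 2Q = 0.577422, giving −¼ ln(0.577422) = 0.137295.
d = 0.652396 + 0.137295 = 0.789691.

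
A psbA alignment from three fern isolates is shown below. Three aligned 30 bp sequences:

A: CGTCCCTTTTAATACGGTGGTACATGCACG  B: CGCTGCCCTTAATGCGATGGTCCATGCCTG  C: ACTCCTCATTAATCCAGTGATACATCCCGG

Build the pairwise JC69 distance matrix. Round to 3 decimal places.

d(A,B) = 0.441, d(A,C) = 0.503, d(B,C) = 0.730

A–B: 10/30 sites differ → p ≈ 0.333333, d = −0.75 ln(1 − 0.444444) = 0.440839 ≈ 0.441.
A–C: 11/30 sites differ → p ≈ 0.366667, d = −0.75 ln(1 − 0.488889) = 0.503376 ≈ 0.503.
B–C: 14/30 sites differ → p ≈ 0.466667, d = −0.75 ln(1 − 0.622223) = 0.730088 ≈ 0.730.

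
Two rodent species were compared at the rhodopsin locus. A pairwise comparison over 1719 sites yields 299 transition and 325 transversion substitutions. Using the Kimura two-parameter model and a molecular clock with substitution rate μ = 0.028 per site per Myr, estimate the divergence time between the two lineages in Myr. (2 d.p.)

8.99

P = 299/1719 ≈ 0.173938 and Q = 325/1719 ≈ 0.189063.
Under the Kimura two-parameter model, d = −½ ln(1 − 2P − Q) − ¼ ln(1 − 2Q).
1 − 2P − Q = 0.463061, giving −½ ln(0.463061) = 0.384948.
1 − 2Q = 0.621874, giving −¼ ln(0.621874) = 0.118754.
d = 0.384948 + 0.118754 = 0.503702.
Under a molecular clock d = 2μt, so t = d/(2μ) = 0.503702 / (2 × 0.028) = 8.99 Myr.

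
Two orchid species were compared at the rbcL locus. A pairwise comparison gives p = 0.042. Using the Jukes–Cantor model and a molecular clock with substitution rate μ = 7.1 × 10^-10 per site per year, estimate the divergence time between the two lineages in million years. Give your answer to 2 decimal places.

30.44

d = −(3/4) ln(1 − 4p/3) = −0.75 ln(1 − 0.056) = −0.75 ln(0.944)
  = −0.75 × (-0.057629) = 0.043222 substitutions/site.
Under a molecular clock d = 2μt, so t = d/(2μ) = 0.043222 / (2 × 7.1 × 10^-10) = 30.44 million years.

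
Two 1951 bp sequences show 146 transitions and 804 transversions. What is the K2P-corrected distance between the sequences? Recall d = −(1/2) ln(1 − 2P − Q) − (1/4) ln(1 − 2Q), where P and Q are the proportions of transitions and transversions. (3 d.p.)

0.847

P = 146/1951 ≈ 0.074833 and Q = 804/1951 ≈ 0.412096.
Under the Kimura two-parameter model, d = −½ ln(1 − 2P − Q) − ¼ ln(1 − 2Q).
1 − 2P − Q = 0.438238, giving −½ ln(0.438238) = 0.412497.
1 − 2Q = 0.175808, giving −¼ ln(0.175808) = 0.434591.
d = 0.412497 + 0.434591 = 0.847088.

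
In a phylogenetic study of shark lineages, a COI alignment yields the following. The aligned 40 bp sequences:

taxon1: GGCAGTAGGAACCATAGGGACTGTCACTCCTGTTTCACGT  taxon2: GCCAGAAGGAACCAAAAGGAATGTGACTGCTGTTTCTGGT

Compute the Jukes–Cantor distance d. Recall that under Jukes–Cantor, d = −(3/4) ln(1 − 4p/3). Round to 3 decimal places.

The sequences differ at 9 of 40 sites (2, 6, 15, 17, 21, 25, 29, 37, 38), so p = 9/40 = 0.225.
d = −(3/4) ln(1 − 4p/3) = −0.75 ln(1 − 0.3) = −0.75 ln(0.7)
  = −0.75 × (-0.356675) = 0.267506 substitutions/site.

0.268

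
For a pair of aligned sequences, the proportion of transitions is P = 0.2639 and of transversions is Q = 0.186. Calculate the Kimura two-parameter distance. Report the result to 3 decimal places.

0.742

Under the Kimura two-parameter model, d = −½ ln(1 − 2P − Q) − ¼ ln(1 − 2Q).
1 − 2P − Q = 0.2862, giving −½ ln(0.2862) = 0.625532.
1 − 2Q = 0.628, giving −¼ ln(0.628) = 0.116304.
d = 0.625532 + 0.116304 = 0.741836.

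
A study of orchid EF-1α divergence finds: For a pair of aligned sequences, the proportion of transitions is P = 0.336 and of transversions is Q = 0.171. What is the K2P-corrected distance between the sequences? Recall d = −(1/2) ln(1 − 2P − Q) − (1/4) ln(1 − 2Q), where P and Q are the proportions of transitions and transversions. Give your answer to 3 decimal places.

1.030

Under the Kimura two-parameter model, d = −½ ln(1 − 2P − Q) − ¼ ln(1 − 2Q).
1 − 2P − Q = 0.157, giving −½ ln(0.157) = 0.925755.
1 − 2Q = 0.658, giving −¼ ln(0.658) = 0.104638.
d = 0.925755 + 0.104638 = 1.030393.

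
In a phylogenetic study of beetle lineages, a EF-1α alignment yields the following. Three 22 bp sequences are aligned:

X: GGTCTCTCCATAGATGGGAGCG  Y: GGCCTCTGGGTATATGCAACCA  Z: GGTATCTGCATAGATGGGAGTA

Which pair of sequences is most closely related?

X–Y: 9/22 differ, p = 0.409, d = 0.591.
X–Z: 4/22 differ, p = 0.182, d = 0.208.
Y–Z: 9/22 differ, p = 0.409, d = 0.591.
The smallest distance is between X and Z.

X and Z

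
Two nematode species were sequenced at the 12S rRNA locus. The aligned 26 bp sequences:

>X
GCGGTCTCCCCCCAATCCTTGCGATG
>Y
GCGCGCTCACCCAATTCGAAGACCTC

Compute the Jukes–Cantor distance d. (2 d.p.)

The sequences differ at 12 of 26 sites, so p = 12/26 ≈ 0.461538.
d = −(3/4) ln(1 − 4p/3) = −0.75 ln(1 − 0.615384) = −0.75 ln(0.384616)
  = −0.75 × (-0.955510) = 0.716633 substitutions/site.

0.72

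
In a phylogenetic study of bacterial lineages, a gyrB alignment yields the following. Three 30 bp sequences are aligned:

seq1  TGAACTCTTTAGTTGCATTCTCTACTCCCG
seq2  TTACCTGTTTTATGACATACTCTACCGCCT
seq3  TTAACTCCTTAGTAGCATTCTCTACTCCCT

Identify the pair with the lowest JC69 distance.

seq1–seq2: 11/30 differ, p = 0.367, d = 0.503.
seq1–seq3: 4/30 differ, p = 0.133, d = 0.147.
seq2–seq3: 10/30 differ, p = 0.333, d = 0.441.
The smallest distance is between seq1 and seq3.

seq1 and seq3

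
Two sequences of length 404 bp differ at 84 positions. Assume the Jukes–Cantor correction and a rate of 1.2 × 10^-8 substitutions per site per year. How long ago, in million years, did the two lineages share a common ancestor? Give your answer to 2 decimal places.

p = 84/404 ≈ 0.207921.
d = −(3/4) ln(1 − 4p/3) = −0.75 ln(1 − 0.277228) = −0.75 ln(0.722772)
  = −0.75 × (-0.324661) = 0.243496 substitutions/site.
Under a molecular clock d = 2μt, so t = d/(2μ) = 0.243496 / (2 × 1.2 × 10^-8) = 10.15 million years.

10.15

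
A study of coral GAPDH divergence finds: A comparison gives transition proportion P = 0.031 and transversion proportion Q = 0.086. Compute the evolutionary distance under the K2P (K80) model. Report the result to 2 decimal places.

Under the Kimura two-parameter model, d = −½ ln(1 − 2P − Q) − ¼ ln(1 − 2Q).
1 − 2P − Q = 0.852, giving −½ ln(0.852) = 0.080084.
1 − 2Q = 0.828, giving −¼ ln(0.828) = 0.047186.
d = 0.080084 + 0.047186 = 0.127270.

0.13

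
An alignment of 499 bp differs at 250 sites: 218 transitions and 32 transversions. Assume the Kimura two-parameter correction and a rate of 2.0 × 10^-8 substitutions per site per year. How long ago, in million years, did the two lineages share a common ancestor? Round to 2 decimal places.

35.59

P = 218/499 ≈ 0.436874 and Q = 32/499 ≈ 0.064128.
Under the Kimura two-parameter model, d = −½ ln(1 − 2P − Q) − ¼ ln(1 − 2Q).
1 − 2P − Q = 0.062124, giving −½ ln(0.062124) = 1.389311.
1 − 2Q = 0.871744, giving −¼ ln(0.871744) = 0.034315.
d = 1.389311 + 0.034315 = 1.423626.
Under a molecular clock d = 2μt, so t = d/(2μ) = 1.423626 / (2 × 2.0 × 10^-8) = 35.59 million years.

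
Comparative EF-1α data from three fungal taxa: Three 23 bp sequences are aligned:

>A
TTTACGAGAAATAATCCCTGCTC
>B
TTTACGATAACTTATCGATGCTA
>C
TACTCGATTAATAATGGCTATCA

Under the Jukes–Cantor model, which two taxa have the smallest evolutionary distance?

A–B: 6/23 differ, p = 0.261, d = 0.321.
A–C: 11/23 differ, p = 0.478, d = 0.761.
B–C: 11/23 differ, p = 0.478, d = 0.761.
The smallest distance is between A and B.

A and B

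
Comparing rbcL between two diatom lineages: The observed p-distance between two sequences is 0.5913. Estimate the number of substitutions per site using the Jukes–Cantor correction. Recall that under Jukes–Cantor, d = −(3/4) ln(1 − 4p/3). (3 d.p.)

1.165

d = −(3/4) ln(1 − 4p/3) = −0.75 ln(1 − 0.7884) = −0.75 ln(0.2116)
  = −0.75 × (-1.553058) = 1.164794 substitutions/site.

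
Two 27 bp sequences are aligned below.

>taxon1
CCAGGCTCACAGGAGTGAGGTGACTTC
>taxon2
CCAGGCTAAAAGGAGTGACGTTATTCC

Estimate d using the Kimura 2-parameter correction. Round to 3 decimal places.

0.264

Of 27 sites, 2 differences are transitions and 4 are transversions, so P = 2/27 ≈ 0.074074 and Q = 4/27 ≈ 0.148148.
Under the Kimura two-parameter model, d = −½ ln(1 − 2P − Q) − ¼ ln(1 − 2Q).
1 − 2P − Q = 0.703704, giving −½ ln(0.703704) = 0.175699.
1 − 2Q = 0.703704, giving −¼ ln(0.703704) = 0.087849.
d = 0.175699 + 0.087849 = 0.263548.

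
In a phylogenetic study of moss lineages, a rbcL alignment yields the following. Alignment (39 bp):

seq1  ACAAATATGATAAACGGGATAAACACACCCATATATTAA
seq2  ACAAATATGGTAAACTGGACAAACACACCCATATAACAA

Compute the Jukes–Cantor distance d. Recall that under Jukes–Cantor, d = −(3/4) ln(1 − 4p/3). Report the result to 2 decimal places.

The sequences differ at 5 of 39 sites (10, 16, 20, 36, 37), so p = 5/39 ≈ 0.128205.
d = −(3/4) ln(1 − 4p/3) = −0.75 ln(1 − 0.17094) = −0.75 ln(0.82906)
  = −0.75 × (-0.187463) = 0.140597 substitutions/site.

0.14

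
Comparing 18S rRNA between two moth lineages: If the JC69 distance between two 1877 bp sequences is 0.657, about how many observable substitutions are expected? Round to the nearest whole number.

821

Invert JC69: p = (3/4)(1 − e^(−4d/3)) = 0.75 × (1 − e^(-0.876)) = 0.75 × (1 − 0.416445) = 0.437666.
Expected differing sites = pL ≈ 0.437666 × 1877 = 821.499082 ≈ 821.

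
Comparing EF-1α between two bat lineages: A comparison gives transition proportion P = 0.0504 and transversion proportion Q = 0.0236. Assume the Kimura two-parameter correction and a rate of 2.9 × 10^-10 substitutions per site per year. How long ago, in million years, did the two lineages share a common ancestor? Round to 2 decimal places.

Under the Kimura two-parameter model, d = −½ ln(1 − 2P − Q) − ¼ ln(1 − 2Q).
1 − 2P − Q = 0.8756, giving −½ ln(0.8756) = 0.066423.
1 − 2Q = 0.9528, giving −¼ ln(0.9528) = 0.012088.
d = 0.066423 + 0.012088 = 0.078511.
Under a molecular clock d = 2μt, so t = d/(2μ) = 0.078511 / (2 × 2.9 × 10^-10) = 135.36 million years.

135.36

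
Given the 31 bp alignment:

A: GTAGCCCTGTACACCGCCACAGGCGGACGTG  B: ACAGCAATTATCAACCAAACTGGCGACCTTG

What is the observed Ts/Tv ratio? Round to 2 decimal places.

Transitions are A↔G and C↔T; transversions are all other mismatches.
Transitions: 3. Transversions: 12.
R = 3/12 = 0.25.

0.25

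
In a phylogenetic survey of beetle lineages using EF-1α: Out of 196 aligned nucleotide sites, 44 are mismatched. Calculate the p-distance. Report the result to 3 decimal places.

0.224

p = 44/196 = 0.224489… ≈ 0.224 (to 3 d.p.).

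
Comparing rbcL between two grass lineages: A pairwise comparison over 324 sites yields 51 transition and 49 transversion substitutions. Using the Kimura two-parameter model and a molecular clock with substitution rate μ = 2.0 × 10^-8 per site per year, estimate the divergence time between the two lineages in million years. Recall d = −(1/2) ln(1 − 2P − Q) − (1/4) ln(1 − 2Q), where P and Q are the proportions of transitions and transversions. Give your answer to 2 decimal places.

P = 51/324 ≈ 0.157407 and Q = 49/324 ≈ 0.151235.
Under the Kimura two-parameter model, d = −½ ln(1 − 2P − Q) − ¼ ln(1 − 2Q).
1 − 2P − Q = 0.533951, giving −½ ln(0.533951) = 0.313726.
1 − 2Q = 0.69753, giving −¼ ln(0.69753) = 0.090052.
d = 0.313726 + 0.090052 = 0.403778.
Under a molecular clock d = 2μt, so t = d/(2μ) = 0.403778 / (2 × 2.0 × 10^-8) = 10.09 million years.

10.09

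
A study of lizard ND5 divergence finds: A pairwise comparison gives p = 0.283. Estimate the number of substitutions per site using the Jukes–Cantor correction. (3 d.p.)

0.355

d = −(3/4) ln(1 − 4p/3) = −0.75 ln(1 − 0.377333) = −0.75 ln(0.622667)
  = −0.75 × (-0.473743) = 0.355307 substitutions/site.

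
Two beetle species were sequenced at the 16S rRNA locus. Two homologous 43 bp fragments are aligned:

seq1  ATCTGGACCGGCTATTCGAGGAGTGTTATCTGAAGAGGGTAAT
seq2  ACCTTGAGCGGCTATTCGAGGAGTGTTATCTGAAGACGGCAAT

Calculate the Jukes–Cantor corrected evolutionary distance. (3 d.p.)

The sequences differ at 5 of 43 sites (2, 5, 8, 37, 40), so p = 5/43 ≈ 0.116279.
d = −(3/4) ln(1 − 4p/3) = −0.75 ln(1 − 0.155039) = −0.75 ln(0.844961)
  = −0.75 × (-0.168465) = 0.126349 substitutions/site.

0.126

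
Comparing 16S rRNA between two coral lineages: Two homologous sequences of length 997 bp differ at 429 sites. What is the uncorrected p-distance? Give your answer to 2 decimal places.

0.43

p = 429/997 = 0.430290… ≈ 0.43 (to 2 d.p.).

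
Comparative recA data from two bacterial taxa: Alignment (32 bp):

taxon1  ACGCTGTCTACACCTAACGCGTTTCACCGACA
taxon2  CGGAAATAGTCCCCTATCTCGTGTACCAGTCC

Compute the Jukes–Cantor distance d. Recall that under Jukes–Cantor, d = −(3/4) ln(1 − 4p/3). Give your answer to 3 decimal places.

The sequences differ at 17 of 32 sites, so p = 17/32 = 0.53125.
d = −(3/4) ln(1 − 4p/3) = −0.75 ln(1 − 0.708333) = −0.75 ln(0.291667)
  = −0.75 × (-1.232143) = 0.924107 substitutions/site.

0.924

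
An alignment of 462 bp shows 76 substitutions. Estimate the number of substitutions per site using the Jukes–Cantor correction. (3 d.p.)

p = 76/462 ≈ 0.164502.
d = −(3/4) ln(1 − 4p/3) = −0.75 ln(1 − 0.219336) = −0.75 ln(0.780664)
  = −0.75 × (-0.247610) = 0.185708 substitutions/site.

0.186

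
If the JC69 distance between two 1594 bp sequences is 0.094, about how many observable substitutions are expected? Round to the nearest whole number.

Invert JC69: p = (3/4)(1 − e^(−4d/3)) = 0.75 × (1 − e^(-0.125333)) = 0.75 × (1 − 0.882203) = 0.088348.
Expected differing sites = pL ≈ 0.088348 × 1594 = 140.826712 ≈ 141.

141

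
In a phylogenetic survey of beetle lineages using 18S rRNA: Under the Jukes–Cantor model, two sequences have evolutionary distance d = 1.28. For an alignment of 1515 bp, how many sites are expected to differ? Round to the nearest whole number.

930

Invert JC69: p = (3/4)(1 − e^(−4d/3)) = 0.75 × (1 − e^(-1.706667)) = 0.75 × (1 − 0.181470) = 0.613898.
Expected differing sites = pL ≈ 0.613898 × 1515 = 930.05547 ≈ 930.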